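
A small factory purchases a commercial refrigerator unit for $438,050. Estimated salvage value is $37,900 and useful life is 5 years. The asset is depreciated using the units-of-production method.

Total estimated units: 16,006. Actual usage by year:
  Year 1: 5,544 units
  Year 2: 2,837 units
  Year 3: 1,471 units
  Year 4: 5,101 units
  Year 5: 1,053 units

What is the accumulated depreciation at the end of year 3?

Depreciable base = $438,050 − $37,900 = $400,150.
Rate = $400,150 / 16,006 units = $25 per unit.
Year 1: 5,544 × $25 = $138,600. Book value $299,450.
Year 2: 2,837 × $25 = $70,925. Book value $228,525.
Year 3: 1,471 × $25 = $36,775. Book value $191,750.
Accumulated through year 3 = $438,050 − $191,750 = $246,300.

$246,300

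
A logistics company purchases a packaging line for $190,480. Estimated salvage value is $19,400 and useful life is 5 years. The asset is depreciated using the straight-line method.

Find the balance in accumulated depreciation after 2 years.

$68,432

Depreciable base = $190,480 − $19,400 = $171,080.
Annual expense = $171,080 / 5 = $34,216.
End of year 1: book value $156,264.
End of year 2: book value $122,048.
Accumulated through year 2 = $190,480 − $122,048 = $68,432.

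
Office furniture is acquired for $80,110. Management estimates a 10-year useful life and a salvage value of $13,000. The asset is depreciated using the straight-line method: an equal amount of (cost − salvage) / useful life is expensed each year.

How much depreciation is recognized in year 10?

Depreciable base = $80,110 − $13,000 = $67,110.
Annual expense = $67,110 / 10 = $6,711.

$6,711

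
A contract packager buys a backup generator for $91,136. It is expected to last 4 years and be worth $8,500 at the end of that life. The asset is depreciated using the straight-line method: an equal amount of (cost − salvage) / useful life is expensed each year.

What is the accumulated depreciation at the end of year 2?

Depreciable base = $91,136 − $8,500 = $82,636.
Annual expense = $82,636 / 4 = $20,659.
End of year 1: book value $70,477.
End of year 2: book value $49,818.
Accumulated through year 2 = $91,136 − $49,818 = $41,318.

$41,318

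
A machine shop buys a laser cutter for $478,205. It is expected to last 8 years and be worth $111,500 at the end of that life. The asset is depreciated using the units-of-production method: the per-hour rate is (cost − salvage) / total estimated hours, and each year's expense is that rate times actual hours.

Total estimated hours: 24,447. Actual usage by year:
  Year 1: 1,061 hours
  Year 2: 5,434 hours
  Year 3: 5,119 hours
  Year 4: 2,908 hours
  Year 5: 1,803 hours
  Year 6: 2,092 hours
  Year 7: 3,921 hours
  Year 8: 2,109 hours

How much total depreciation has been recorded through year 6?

Depreciable base = $478,205 − $111,500 = $366,705.
Rate = $366,705 / 24,447 hours = $15 per hour.
Year 1: 1,061 × $15 = $15,915. Book value $462,290.
Year 2: 5,434 × $15 = $81,510. Book value $380,780.
Year 3: 5,119 × $15 = $76,785. Book value $303,995.
Year 4: 2,908 × $15 = $43,620. Book value $260,375.
Year 5: 1,803 × $15 = $27,045. Book value $233,330.
Year 6: 2,092 × $15 = $31,380. Book value $201,950.
Accumulated through year 6 = $478,205 − $201,950 = $276,255.

$276,255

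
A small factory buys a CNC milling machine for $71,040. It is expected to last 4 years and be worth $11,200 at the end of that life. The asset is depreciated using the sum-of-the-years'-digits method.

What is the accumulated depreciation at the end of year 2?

Depreciable base = $71,040 − $11,200 = $59,840.
Sum of the years' digits = 4+3+2+1 = 10.
Year 1: $59,840 × 4/10 = $23,936. Book value $47,104.
Year 2: $59,840 × 3/10 = $17,952. Book value $29,152.
Accumulated through year 2 = $71,040 − $29,152 = $41,888.

$41,888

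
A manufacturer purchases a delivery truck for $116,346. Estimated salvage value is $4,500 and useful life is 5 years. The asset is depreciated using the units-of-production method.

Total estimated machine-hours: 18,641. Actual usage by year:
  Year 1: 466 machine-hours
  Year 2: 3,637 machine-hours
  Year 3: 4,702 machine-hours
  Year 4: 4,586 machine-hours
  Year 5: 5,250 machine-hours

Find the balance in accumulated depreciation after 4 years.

Depreciable base = $116,346 − $4,500 = $111,846.
Rate = $111,846 / 18,641 machine-hours = $6 per machine-hour.
Year 1: 466 × $6 = $2,796. Book value $113,550.
Year 2: 3,637 × $6 = $21,822. Book value $91,728.
Year 3: 4,702 × $6 = $28,212. Book value $63,516.
Year 4: 4,586 × $6 = $27,516. Book value $36,000.
Accumulated through year 4 = $116,346 − $36,000 = $80,346.

$80,346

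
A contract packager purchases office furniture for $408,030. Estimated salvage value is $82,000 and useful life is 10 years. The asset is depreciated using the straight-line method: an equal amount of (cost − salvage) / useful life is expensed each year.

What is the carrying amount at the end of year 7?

$179,809

Depreciable base = $408,030 − $82,000 = $326,030.
Annual expense = $326,030 / 10 = $32,603.
End of year 1: book value $375,427.
End of year 2: book value $342,824.
End of year 3: book value $310,221.
End of year 4: book value $277,618.
End of year 5: book value $245,015.
End of year 6: book value $212,412.
End of year 7: book value $179,809.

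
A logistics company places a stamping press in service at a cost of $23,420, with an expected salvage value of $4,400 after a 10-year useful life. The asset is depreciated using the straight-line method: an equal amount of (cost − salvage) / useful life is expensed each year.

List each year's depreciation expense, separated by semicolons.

$1,902; $1,902; $1,902; $1,902; $1,902; $1,902; $1,902; $1,902; $1,902; $1,902

Depreciable base = $23,420 − $4,400 = $19,020.
Annual expense = $19,020 / 10 = $1,902.
End of year 1: book value $21,518.
End of year 2: book value $19,616.
End of year 3: book value $17,714.
End of year 4: book value $15,812.
End of year 5: book value $13,910.
End of year 6: book value $12,008.
End of year 7: book value $10,106.
End of year 8: book value $8,204.
End of year 9: book value $6,302.
End of year 10: book value $4,400.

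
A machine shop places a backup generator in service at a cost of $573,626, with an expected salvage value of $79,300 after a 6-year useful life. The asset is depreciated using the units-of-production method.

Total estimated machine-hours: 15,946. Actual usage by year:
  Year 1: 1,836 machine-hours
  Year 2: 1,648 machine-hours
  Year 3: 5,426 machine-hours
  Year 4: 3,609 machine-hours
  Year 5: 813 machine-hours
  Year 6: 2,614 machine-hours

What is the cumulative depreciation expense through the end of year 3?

Depreciable base = $573,626 − $79,300 = $494,326.
Rate = $494,326 / 15,946 machine-hours = $31 per machine-hour.
Year 1: 1,836 × $31 = $56,916. Book value $516,710.
Year 2: 1,648 × $31 = $51,088. Book value $465,622.
Year 3: 5,426 × $31 = $168,206. Book value $297,416.
Accumulated through year 3 = $573,626 − $297,416 = $276,210.

$276,210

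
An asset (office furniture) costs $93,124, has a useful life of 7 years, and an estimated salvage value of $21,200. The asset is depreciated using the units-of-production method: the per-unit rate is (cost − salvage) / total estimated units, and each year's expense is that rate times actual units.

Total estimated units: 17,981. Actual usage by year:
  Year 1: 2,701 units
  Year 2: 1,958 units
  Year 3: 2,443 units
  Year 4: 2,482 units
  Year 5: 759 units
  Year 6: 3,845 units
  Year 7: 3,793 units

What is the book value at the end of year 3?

Depreciable base = $93,124 − $21,200 = $71,924.
Rate = $71,924 / 17,981 units = $4 per unit.
Year 1: 2,701 × $4 = $10,804. Book value $82,320.
Year 2: 1,958 × $4 = $7,832. Book value $74,488.
Year 3: 2,443 × $4 = $9,772. Book value $64,716.

$64,716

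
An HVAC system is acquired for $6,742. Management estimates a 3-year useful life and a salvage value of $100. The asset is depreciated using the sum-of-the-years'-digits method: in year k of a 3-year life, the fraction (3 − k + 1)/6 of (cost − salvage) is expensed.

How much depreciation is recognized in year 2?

$2,214

Depreciable base = $6,742 − $100 = $6,642.
Sum of the years' digits = 3+2+1 = 6.
Year 1: $6,642 × 3/6 = $3,321. Book value $3,421.
Year 2: $6,642 × 2/6 = $2,214. Book value $1,207.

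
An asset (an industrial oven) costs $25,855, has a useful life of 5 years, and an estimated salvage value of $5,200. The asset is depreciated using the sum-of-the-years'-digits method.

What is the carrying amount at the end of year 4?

$6,577

Depreciable base = $25,855 − $5,200 = $20,655.
Sum of the years' digits = 5+4+3+2+1 = 15.
Year 1: $20,655 × 5/15 = $6,885. Book value $18,970.
Year 2: $20,655 × 4/15 = $5,508. Book value $13,462.
Year 3: $20,655 × 3/15 = $4,131. Book value $9,331.
Year 4: $20,655 × 2/15 = $2,754. Book value $6,577.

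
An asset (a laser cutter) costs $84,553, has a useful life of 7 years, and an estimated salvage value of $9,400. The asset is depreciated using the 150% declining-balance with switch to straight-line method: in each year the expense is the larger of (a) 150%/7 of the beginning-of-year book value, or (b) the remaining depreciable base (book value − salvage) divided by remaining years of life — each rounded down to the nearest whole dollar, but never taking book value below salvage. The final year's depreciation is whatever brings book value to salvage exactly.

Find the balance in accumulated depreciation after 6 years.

$67,544

Depreciable base = $84,553 − $9,400 = $75,153.
Year 1: DB = ⌊$84,553 × 150%/7⌋ = $18,118; SL = ⌊$75,153/7⌋ = $10,736 → take DB $18,118. Book value $66,435.
Year 2: DB = ⌊$66,435 × 150%/7⌋ = $14,236; SL = ⌊$57,035/6⌋ = $9,505 → take DB $14,236. Book value $52,199.
Year 3: DB = ⌊$52,199 × 150%/7⌋ = $11,185; SL = ⌊$42,799/5⌋ = $8,559 → take DB $11,185. Book value $41,014.
Year 4: DB = ⌊$41,014 × 150%/7⌋ = $8,788; SL = ⌊$31,614/4⌋ = $7,903 → take DB $8,788. Book value $32,226.
Year 5: DB = ⌊$32,226 × 150%/7⌋ = $6,905; SL = ⌊$22,826/3⌋ = $7,608 → take SL $7,608. Book value $24,618.
Year 6: DB = ⌊$24,618 × 150%/7⌋ = $5,275; SL = ⌊$15,218/2⌋ = $7,609 → take SL $7,609. Book value $17,009.
Accumulated through year 6 = $84,553 − $17,009 = $67,544.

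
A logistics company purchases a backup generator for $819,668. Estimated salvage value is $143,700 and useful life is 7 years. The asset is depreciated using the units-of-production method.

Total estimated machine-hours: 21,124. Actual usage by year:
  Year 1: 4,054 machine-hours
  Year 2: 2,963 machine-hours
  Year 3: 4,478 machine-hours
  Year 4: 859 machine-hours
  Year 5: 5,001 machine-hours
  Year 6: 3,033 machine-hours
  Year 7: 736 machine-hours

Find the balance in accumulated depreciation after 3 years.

$367,840

Depreciable base = $819,668 − $143,700 = $675,968.
Rate = $675,968 / 21,124 machine-hours = $32 per machine-hour.
Year 1: 4,054 × $32 = $129,728. Book value $689,940.
Year 2: 2,963 × $32 = $94,816. Book value $595,124.
Year 3: 4,478 × $32 = $143,296. Book value $451,828.
Accumulated through year 3 = $819,668 − $451,828 = $367,840.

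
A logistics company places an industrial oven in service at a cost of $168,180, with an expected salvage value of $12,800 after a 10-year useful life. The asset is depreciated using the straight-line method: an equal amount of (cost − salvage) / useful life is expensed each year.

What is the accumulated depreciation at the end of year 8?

Depreciable base = $168,180 − $12,800 = $155,380.
Annual expense = $155,380 / 10 = $15,538.
End of year 1: book value $152,642.
End of year 2: book value $137,104.
End of year 3: book value $121,566.
End of year 4: book value $106,028.
End of year 5: book value $90,490.
End of year 6: book value $74,952.
End of year 7: book value $59,414.
End of year 8: book value $43,876.
Accumulated through year 8 = $168,180 − $43,876 = $124,304.

$124,304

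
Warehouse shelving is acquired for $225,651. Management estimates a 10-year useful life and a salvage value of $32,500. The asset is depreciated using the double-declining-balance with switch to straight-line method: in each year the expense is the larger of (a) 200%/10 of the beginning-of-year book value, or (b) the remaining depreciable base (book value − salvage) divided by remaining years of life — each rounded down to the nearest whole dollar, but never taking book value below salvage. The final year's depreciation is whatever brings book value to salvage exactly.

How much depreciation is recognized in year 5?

$18,485

Depreciable base = $225,651 − $32,500 = $193,151.
Year 1: DB = ⌊$225,651 × 200%/10⌋ = $45,130; SL = ⌊$193,151/10⌋ = $19,315 → take DB $45,130. Book value $180,521.
Year 2: DB = ⌊$180,521 × 200%/10⌋ = $36,104; SL = ⌊$148,021/9⌋ = $16,446 → take DB $36,104. Book value $144,417.
Year 3: DB = ⌊$144,417 × 200%/10⌋ = $28,883; SL = ⌊$111,917/8⌋ = $13,989 → take DB $28,883. Book value $115,534.
Year 4: DB = ⌊$115,534 × 200%/10⌋ = $23,106; SL = ⌊$83,034/7⌋ = $11,862 → take DB $23,106. Book value $92,428.
Year 5: DB = ⌊$92,428 × 200%/10⌋ = $18,485; SL = ⌊$59,928/6⌋ = $9,988 → take DB $18,485. Book value $73,943.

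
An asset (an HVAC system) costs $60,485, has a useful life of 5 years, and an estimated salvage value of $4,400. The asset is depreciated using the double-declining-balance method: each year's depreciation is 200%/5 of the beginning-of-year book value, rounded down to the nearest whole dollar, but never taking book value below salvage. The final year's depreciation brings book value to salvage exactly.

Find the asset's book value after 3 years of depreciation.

Depreciable base = $60,485 − $4,400 = $56,085.
Year 1: ⌊$60,485 × 200%/5⌋ = $24,194. Book value $36,291.
Year 2: ⌊$36,291 × 200%/5⌋ = $14,516. Book value $21,775.
Year 3: ⌊$21,775 × 200%/5⌋ = $8,710. Book value $13,065.

$13,065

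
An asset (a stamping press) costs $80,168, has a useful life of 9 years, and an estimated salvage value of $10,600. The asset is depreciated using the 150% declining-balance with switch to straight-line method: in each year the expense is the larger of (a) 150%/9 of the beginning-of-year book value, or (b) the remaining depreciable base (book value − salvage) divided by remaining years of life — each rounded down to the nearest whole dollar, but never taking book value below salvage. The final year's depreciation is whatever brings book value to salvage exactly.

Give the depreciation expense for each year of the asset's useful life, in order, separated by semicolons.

Depreciable base = $80,168 − $10,600 = $69,568.
Year 1: DB = ⌊$80,168 × 150%/9⌋ = $13,361; SL = ⌊$69,568/9⌋ = $7,729 → take DB $13,361. Book value $66,807.
Year 2: DB = ⌊$66,807 × 150%/9⌋ = $11,134; SL = ⌊$56,207/8⌋ = $7,025 → take DB $11,134. Book value $55,673.
Year 3: DB = ⌊$55,673 × 150%/9⌋ = $9,278; SL = ⌊$45,073/7⌋ = $6,439 → take DB $9,278. Book value $46,395.
Year 4: DB = ⌊$46,395 × 150%/9⌋ = $7,732; SL = ⌊$35,795/6⌋ = $5,965 → take DB $7,732. Book value $38,663.
Year 5: DB = ⌊$38,663 × 150%/9⌋ = $6,443; SL = ⌊$28,063/5⌋ = $5,612 → take DB $6,443. Book value $32,220.
Year 6: DB = ⌊$32,220 × 150%/9⌋ = $5,370; SL = ⌊$21,620/4⌋ = $5,405 → take SL $5,405. Book value $26,815.
Year 7: DB = ⌊$26,815 × 150%/9⌋ = $4,469; SL = ⌊$16,215/3⌋ = $5,405 → take SL $5,405. Book value $21,410.
Year 8: DB = ⌊$21,410 × 150%/9⌋ = $3,568; SL = ⌊$10,810/2⌋ = $5,405 → take SL $5,405. Book value $16,005.
Year 9 (final): $16,005 − $10,600 = $5,405. Book value $10,600.

$13,361; $11,134; $9,278; $7,732; $6,443; $5,405; $5,405; $5,405; $5,405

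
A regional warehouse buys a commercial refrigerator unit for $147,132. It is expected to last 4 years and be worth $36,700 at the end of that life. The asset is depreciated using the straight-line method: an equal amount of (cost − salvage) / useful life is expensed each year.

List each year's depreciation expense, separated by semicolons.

$27,608; $27,608; $27,608; $27,608

Depreciable base = $147,132 − $36,700 = $110,432.
Annual expense = $110,432 / 4 = $27,608.
End of year 1: book value $119,524.
End of year 2: book value $91,916.
End of year 3: book value $64,308.
End of year 4: book value $36,700.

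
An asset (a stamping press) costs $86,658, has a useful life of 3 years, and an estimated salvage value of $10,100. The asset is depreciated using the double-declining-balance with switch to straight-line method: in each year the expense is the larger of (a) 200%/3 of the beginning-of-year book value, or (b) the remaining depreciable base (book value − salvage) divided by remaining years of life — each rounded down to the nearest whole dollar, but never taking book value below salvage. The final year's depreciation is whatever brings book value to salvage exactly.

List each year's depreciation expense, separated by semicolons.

Depreciable base = $86,658 − $10,100 = $76,558.
Year 1: DB = ⌊$86,658 × 200%/3⌋ = $57,772; SL = ⌊$76,558/3⌋ = $25,519 → take DB $57,772. Book value $28,886.
Year 2: DB = ⌊$28,886 × 200%/3⌋ = $19,257; SL = ⌊$18,786/2⌋ = $9,393 → take DB $19,257, capped at $18,786. Book value $10,100.
Year 3 (final): $10,100 − $10,100 = $0. Book value $10,100.

$57,772; $18,786; $0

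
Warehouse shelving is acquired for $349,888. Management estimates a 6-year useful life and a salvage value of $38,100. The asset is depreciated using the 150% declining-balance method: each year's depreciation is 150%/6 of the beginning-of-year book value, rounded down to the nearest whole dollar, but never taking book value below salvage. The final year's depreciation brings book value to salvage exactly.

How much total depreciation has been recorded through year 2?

Depreciable base = $349,888 − $38,100 = $311,788.
Year 1: ⌊$349,888 × 150%/6⌋ = $87,472. Book value $262,416.
Year 2: ⌊$262,416 × 150%/6⌋ = $65,604. Book value $196,812.
Accumulated through year 2 = $349,888 − $196,812 = $153,076.

$153,076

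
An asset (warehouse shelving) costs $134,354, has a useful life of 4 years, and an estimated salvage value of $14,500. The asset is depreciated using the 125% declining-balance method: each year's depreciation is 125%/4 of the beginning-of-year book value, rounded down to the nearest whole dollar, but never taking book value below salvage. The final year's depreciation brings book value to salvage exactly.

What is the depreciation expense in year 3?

Depreciable base = $134,354 − $14,500 = $119,854.
Year 1: ⌊$134,354 × 125%/4⌋ = $41,985. Book value $92,369.
Year 2: ⌊$92,369 × 125%/4⌋ = $28,865. Book value $63,504.
Year 3: ⌊$63,504 × 125%/4⌋ = $19,845. Book value $43,659.

$19,845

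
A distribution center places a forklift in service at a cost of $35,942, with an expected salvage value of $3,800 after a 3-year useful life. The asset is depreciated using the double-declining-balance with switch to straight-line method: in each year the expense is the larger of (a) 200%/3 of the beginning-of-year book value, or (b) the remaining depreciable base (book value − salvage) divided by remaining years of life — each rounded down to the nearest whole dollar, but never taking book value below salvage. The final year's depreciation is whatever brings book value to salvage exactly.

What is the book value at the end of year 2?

Depreciable base = $35,942 − $3,800 = $32,142.
Year 1: DB = ⌊$35,942 × 200%/3⌋ = $23,961; SL = ⌊$32,142/3⌋ = $10,714 → take DB $23,961. Book value $11,981.
Year 2: DB = ⌊$11,981 × 200%/3⌋ = $7,987; SL = ⌊$8,181/2⌋ = $4,090 → take DB $7,987. Book value $3,994.

$3,994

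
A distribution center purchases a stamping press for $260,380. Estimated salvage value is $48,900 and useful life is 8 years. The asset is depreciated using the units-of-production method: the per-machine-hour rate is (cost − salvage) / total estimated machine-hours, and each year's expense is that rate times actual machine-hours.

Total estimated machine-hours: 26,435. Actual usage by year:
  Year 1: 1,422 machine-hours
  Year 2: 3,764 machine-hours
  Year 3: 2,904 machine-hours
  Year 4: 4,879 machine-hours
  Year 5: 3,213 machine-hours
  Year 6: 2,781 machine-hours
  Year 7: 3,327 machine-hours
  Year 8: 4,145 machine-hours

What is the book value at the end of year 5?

$130,924

Depreciable base = $260,380 − $48,900 = $211,480.
Rate = $211,480 / 26,435 machine-hours = $8 per machine-hour.
Year 1: 1,422 × $8 = $11,376. Book value $249,004.
Year 2: 3,764 × $8 = $30,112. Book value $218,892.
Year 3: 2,904 × $8 = $23,232. Book value $195,660.
Year 4: 4,879 × $8 = $39,032. Book value $156,628.
Year 5: 3,213 × $8 = $25,704. Book value $130,924.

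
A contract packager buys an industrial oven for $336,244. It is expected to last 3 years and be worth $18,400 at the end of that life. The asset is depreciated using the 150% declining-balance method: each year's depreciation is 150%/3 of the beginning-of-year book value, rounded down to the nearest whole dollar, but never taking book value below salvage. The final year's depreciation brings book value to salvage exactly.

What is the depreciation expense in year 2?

Depreciable base = $336,244 − $18,400 = $317,844.
Year 1: ⌊$336,244 × 150%/3⌋ = $168,122. Book value $168,122.
Year 2: ⌊$168,122 × 150%/3⌋ = $84,061. Book value $84,061.

$84,061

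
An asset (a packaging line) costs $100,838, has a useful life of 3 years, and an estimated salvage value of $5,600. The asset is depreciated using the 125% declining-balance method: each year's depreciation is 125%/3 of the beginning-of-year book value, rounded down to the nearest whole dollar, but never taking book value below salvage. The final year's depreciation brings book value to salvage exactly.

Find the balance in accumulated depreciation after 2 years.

Depreciable base = $100,838 − $5,600 = $95,238.
Year 1: ⌊$100,838 × 125%/3⌋ = $42,015. Book value $58,823.
Year 2: ⌊$58,823 × 125%/3⌋ = $24,509. Book value $34,314.
Accumulated through year 2 = $100,838 − $34,314 = $66,524.

$66,524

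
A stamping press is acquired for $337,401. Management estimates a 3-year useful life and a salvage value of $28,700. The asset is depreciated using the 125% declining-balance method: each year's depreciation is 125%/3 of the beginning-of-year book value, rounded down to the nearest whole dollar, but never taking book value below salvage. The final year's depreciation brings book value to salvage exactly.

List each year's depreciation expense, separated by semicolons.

Depreciable base = $337,401 − $28,700 = $308,701.
Year 1: ⌊$337,401 × 125%/3⌋ = $140,583. Book value $196,818.
Year 2: ⌊$196,818 × 125%/3⌋ = $82,007. Book value $114,811.
Year 3 (final): $114,811 − $28,700 = $86,111. Book value $28,700.

$140,583; $82,007; $86,111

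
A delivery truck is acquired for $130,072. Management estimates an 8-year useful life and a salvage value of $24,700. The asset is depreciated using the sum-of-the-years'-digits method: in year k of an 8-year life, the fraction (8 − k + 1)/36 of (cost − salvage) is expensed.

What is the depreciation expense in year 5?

$11,708

Depreciable base = $130,072 − $24,700 = $105,372.
Sum of the years' digits = 8+7+6+5+4+3+2+1 = 36.
Year 1: $105,372 × 8/36 = $23,416. Book value $106,656.
Year 2: $105,372 × 7/36 = $20,489. Book value $86,167.
Year 3: $105,372 × 6/36 = $17,562. Book value $68,605.
Year 4: $105,372 × 5/36 = $14,635. Book value $53,970.
Year 5: $105,372 × 4/36 = $11,708. Book value $42,262.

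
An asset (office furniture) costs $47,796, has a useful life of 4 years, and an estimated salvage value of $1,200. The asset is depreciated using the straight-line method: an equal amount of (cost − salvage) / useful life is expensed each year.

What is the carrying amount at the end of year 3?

$12,849

Depreciable base = $47,796 − $1,200 = $46,596.
Annual expense = $46,596 / 4 = $11,649.
End of year 1: book value $36,147.
End of year 2: book value $24,498.
End of year 3: book value $12,849.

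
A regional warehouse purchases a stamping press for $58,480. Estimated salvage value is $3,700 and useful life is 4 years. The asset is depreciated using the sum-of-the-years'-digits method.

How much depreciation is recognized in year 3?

$10,956

Depreciable base = $58,480 − $3,700 = $54,780.
Sum of the years' digits = 4+3+2+1 = 10.
Year 1: $54,780 × 4/10 = $21,912. Book value $36,568.
Year 2: $54,780 × 3/10 = $16,434. Book value $20,134.
Year 3: $54,780 × 2/10 = $10,956. Book value $9,178.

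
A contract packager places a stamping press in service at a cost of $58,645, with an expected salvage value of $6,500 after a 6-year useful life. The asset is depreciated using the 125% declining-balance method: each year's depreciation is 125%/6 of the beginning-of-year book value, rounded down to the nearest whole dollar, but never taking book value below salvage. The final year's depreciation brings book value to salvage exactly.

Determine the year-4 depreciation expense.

Depreciable base = $58,645 − $6,500 = $52,145.
Year 1: ⌊$58,645 × 125%/6⌋ = $12,217. Book value $46,428.
Year 2: ⌊$46,428 × 125%/6⌋ = $9,672. Book value $36,756.
Year 3: ⌊$36,756 × 125%/6⌋ = $7,657. Book value $29,099.
Year 4: ⌊$29,099 × 125%/6⌋ = $6,062. Book value $23,037.

$6,062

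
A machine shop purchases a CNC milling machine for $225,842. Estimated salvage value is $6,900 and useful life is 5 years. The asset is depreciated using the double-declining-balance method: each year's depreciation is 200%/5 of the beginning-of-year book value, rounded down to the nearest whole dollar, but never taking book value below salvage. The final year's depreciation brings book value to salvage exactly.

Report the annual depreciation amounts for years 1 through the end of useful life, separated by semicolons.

$90,336; $54,202; $32,521; $19,513; $22,370

Depreciable base = $225,842 − $6,900 = $218,942.
Year 1: ⌊$225,842 × 200%/5⌋ = $90,336. Book value $135,506.
Year 2: ⌊$135,506 × 200%/5⌋ = $54,202. Book value $81,304.
Year 3: ⌊$81,304 × 200%/5⌋ = $32,521. Book value $48,783.
Year 4: ⌊$48,783 × 200%/5⌋ = $19,513. Book value $29,270.
Year 5 (final): $29,270 − $6,900 = $22,370. Book value $6,900.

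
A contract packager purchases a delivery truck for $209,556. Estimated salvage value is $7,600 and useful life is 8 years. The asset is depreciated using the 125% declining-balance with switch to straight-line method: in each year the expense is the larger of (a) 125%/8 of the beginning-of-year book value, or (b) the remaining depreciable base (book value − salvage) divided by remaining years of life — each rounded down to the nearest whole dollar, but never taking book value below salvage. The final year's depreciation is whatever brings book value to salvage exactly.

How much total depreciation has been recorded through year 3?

$83,967

Depreciable base = $209,556 − $7,600 = $201,956.
Year 1: DB = ⌊$209,556 × 125%/8⌋ = $32,743; SL = ⌊$201,956/8⌋ = $25,244 → take DB $32,743. Book value $176,813.
Year 2: DB = ⌊$176,813 × 125%/8⌋ = $27,627; SL = ⌊$169,213/7⌋ = $24,173 → take DB $27,627. Book value $149,186.
Year 3: DB = ⌊$149,186 × 125%/8⌋ = $23,310; SL = ⌊$141,586/6⌋ = $23,597 → take SL $23,597. Book value $125,589.
Accumulated through year 3 = $209,556 − $125,589 = $83,967.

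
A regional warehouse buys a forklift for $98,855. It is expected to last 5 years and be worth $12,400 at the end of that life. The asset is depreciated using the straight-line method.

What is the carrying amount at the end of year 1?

Depreciable base = $98,855 − $12,400 = $86,455.
Annual expense = $86,455 / 5 = $17,291.
End of year 1: book value $81,564.

$81,564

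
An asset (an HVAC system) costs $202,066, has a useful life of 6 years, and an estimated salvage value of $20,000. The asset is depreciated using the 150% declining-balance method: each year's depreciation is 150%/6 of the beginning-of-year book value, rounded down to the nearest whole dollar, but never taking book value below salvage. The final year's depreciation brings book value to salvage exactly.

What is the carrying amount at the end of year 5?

Depreciable base = $202,066 − $20,000 = $182,066.
Year 1: ⌊$202,066 × 150%/6⌋ = $50,516. Book value $151,550.
Year 2: ⌊$151,550 × 150%/6⌋ = $37,887. Book value $113,663.
Year 3: ⌊$113,663 × 150%/6⌋ = $28,415. Book value $85,248.
Year 4: ⌊$85,248 × 150%/6⌋ = $21,312. Book value $63,936.
Year 5: ⌊$63,936 × 150%/6⌋ = $15,984. Book value $47,952.

$47,952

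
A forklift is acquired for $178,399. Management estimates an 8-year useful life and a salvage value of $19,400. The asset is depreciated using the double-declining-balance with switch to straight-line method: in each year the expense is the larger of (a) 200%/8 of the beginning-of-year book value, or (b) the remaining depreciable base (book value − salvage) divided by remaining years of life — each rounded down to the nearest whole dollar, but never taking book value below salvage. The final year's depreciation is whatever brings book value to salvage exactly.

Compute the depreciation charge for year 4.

$18,815

Depreciable base = $178,399 − $19,400 = $158,999.
Year 1: DB = ⌊$178,399 × 200%/8⌋ = $44,599; SL = ⌊$158,999/8⌋ = $19,874 → take DB $44,599. Book value $133,800.
Year 2: DB = ⌊$133,800 × 200%/8⌋ = $33,450; SL = ⌊$114,400/7⌋ = $16,342 → take DB $33,450. Book value $100,350.
Year 3: DB = ⌊$100,350 × 200%/8⌋ = $25,087; SL = ⌊$80,950/6⌋ = $13,491 → take DB $25,087. Book value $75,263.
Year 4: DB = ⌊$75,263 × 200%/8⌋ = $18,815; SL = ⌊$55,863/5⌋ = $11,172 → take DB $18,815. Book value $56,448.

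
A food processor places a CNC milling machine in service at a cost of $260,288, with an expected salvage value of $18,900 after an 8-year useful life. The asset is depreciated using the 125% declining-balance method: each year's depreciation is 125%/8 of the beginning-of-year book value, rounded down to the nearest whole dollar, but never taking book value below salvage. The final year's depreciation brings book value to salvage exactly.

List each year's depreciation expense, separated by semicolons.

Depreciable base = $260,288 − $18,900 = $241,388.
Year 1: ⌊$260,288 × 125%/8⌋ = $40,670. Book value $219,618.
Year 2: ⌊$219,618 × 125%/8⌋ = $34,315. Book value $185,303.
Year 3: ⌊$185,303 × 125%/8⌋ = $28,953. Book value $156,350.
Year 4: ⌊$156,350 × 125%/8⌋ = $24,429. Book value $131,921.
Year 5: ⌊$131,921 × 125%/8⌋ = $20,612. Book value $111,309.
Year 6: ⌊$111,309 × 125%/8⌋ = $17,392. Book value $93,917.
Year 7: ⌊$93,917 × 125%/8⌋ = $14,674. Book value $79,243.
Year 8 (final): $79,243 − $18,900 = $60,343. Book value $18,900.

$40,670; $34,315; $28,953; $24,429; $20,612; $17,392; $14,674; $60,343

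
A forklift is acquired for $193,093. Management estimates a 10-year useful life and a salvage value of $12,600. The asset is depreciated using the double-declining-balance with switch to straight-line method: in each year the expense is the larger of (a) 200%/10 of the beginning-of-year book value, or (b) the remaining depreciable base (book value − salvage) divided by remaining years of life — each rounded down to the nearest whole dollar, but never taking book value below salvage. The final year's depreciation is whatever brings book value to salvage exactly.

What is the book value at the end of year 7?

$40,496

Depreciable base = $193,093 − $12,600 = $180,493.
Year 1: DB = ⌊$193,093 × 200%/10⌋ = $38,618; SL = ⌊$180,493/10⌋ = $18,049 → take DB $38,618. Book value $154,475.
Year 2: DB = ⌊$154,475 × 200%/10⌋ = $30,895; SL = ⌊$141,875/9⌋ = $15,763 → take DB $30,895. Book value $123,580.
Year 3: DB = ⌊$123,580 × 200%/10⌋ = $24,716; SL = ⌊$110,980/8⌋ = $13,872 → take DB $24,716. Book value $98,864.
Year 4: DB = ⌊$98,864 × 200%/10⌋ = $19,772; SL = ⌊$86,264/7⌋ = $12,323 → take DB $19,772. Book value $79,092.
Year 5: DB = ⌊$79,092 × 200%/10⌋ = $15,818; SL = ⌊$66,492/6⌋ = $11,082 → take DB $15,818. Book value $63,274.
Year 6: DB = ⌊$63,274 × 200%/10⌋ = $12,654; SL = ⌊$50,674/5⌋ = $10,134 → take DB $12,654. Book value $50,620.
Year 7: DB = ⌊$50,620 × 200%/10⌋ = $10,124; SL = ⌊$38,020/4⌋ = $9,505 → take DB $10,124. Book value $40,496.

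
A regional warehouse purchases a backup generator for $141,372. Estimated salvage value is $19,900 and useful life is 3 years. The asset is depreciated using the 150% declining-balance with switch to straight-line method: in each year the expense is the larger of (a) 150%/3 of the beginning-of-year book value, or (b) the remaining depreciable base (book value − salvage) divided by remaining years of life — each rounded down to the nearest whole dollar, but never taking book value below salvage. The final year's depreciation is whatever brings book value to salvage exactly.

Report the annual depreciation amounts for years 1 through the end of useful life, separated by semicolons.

$70,686; $35,343; $15,443

Depreciable base = $141,372 − $19,900 = $121,472.
Year 1: DB = ⌊$141,372 × 150%/3⌋ = $70,686; SL = ⌊$121,472/3⌋ = $40,490 → take DB $70,686. Book value $70,686.
Year 2: DB = ⌊$70,686 × 150%/3⌋ = $35,343; SL = ⌊$50,786/2⌋ = $25,393 → take DB $35,343. Book value $35,343.
Year 3 (final): $35,343 − $19,900 = $15,443. Book value $19,900.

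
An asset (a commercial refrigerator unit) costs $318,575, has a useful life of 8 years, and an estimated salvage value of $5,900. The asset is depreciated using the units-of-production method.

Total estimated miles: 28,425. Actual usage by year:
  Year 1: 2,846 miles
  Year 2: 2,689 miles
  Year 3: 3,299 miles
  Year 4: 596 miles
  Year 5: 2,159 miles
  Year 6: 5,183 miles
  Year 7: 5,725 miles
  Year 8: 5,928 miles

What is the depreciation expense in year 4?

$6,556

Depreciable base = $318,575 − $5,900 = $312,675.
Rate = $312,675 / 28,425 miles = $11 per mile.
Year 1: 2,846 × $11 = $31,306. Book value $287,269.
Year 2: 2,689 × $11 = $29,579. Book value $257,690.
Year 3: 3,299 × $11 = $36,289. Book value $221,401.
Year 4: 596 × $11 = $6,556. Book value $214,845.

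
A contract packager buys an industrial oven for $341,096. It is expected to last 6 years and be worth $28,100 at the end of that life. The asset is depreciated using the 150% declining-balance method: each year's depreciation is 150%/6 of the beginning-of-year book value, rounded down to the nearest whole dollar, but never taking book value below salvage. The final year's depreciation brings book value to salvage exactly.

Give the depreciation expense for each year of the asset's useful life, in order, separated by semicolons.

$85,274; $63,955; $47,966; $35,975; $26,981; $52,845

Depreciable base = $341,096 − $28,100 = $312,996.
Year 1: ⌊$341,096 × 150%/6⌋ = $85,274. Book value $255,822.
Year 2: ⌊$255,822 × 150%/6⌋ = $63,955. Book value $191,867.
Year 3: ⌊$191,867 × 150%/6⌋ = $47,966. Book value $143,901.
Year 4: ⌊$143,901 × 150%/6⌋ = $35,975. Book value $107,926.
Year 5: ⌊$107,926 × 150%/6⌋ = $26,981. Book value $80,945.
Year 6 (final): $80,945 − $28,100 = $52,845. Book value $28,100.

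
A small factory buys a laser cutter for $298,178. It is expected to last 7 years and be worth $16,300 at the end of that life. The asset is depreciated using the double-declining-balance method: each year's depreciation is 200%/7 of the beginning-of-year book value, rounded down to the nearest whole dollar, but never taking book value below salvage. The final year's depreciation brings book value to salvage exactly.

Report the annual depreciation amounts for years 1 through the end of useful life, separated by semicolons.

$85,193; $60,852; $43,466; $31,047; $22,177; $15,840; $23,303

Depreciable base = $298,178 − $16,300 = $281,878.
Year 1: ⌊$298,178 × 200%/7⌋ = $85,193. Book value $212,985.
Year 2: ⌊$212,985 × 200%/7⌋ = $60,852. Book value $152,133.
Year 3: ⌊$152,133 × 200%/7⌋ = $43,466. Book value $108,667.
Year 4: ⌊$108,667 × 200%/7⌋ = $31,047. Book value $77,620.
Year 5: ⌊$77,620 × 200%/7⌋ = $22,177. Book value $55,443.
Year 6: ⌊$55,443 × 200%/7⌋ = $15,840. Book value $39,603.
Year 7 (final): $39,603 − $16,300 = $23,303. Book value $16,300.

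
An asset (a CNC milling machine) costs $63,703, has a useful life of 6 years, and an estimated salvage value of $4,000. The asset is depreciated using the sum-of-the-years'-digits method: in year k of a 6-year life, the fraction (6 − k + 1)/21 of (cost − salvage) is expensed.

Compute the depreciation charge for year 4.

Depreciable base = $63,703 − $4,000 = $59,703.
Sum of the years' digits = 6+5+4+3+2+1 = 21.
Year 1: $59,703 × 6/21 = $17,058. Book value $46,645.
Year 2: $59,703 × 5/21 = $14,215. Book value $32,430.
Year 3: $59,703 × 4/21 = $11,372. Book value $21,058.
Year 4: $59,703 × 3/21 = $8,529. Book value $12,529.

$8,529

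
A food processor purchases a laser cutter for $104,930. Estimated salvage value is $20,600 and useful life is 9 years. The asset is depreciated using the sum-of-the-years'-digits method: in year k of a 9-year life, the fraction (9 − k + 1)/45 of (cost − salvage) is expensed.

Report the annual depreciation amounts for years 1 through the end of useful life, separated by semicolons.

$16,866; $14,992; $13,118; $11,244; $9,370; $7,496; $5,622; $3,748; $1,874

Depreciable base = $104,930 − $20,600 = $84,330.
Sum of the years' digits = 9+8+7+6+5+4+3+2+1 = 45.
Year 1: $84,330 × 9/45 = $16,866. Book value $88,064.
Year 2: $84,330 × 8/45 = $14,992. Book value $73,072.
Year 3: $84,330 × 7/45 = $13,118. Book value $59,954.
Year 4: $84,330 × 6/45 = $11,244. Book value $48,710.
Year 5: $84,330 × 5/45 = $9,370. Book value $39,340.
Year 6: $84,330 × 4/45 = $7,496. Book value $31,844.
Year 7: $84,330 × 3/45 = $5,622. Book value $26,222.
Year 8: $84,330 × 2/45 = $3,748. Book value $22,474.
Year 9: $84,330 × 1/45 = $1,874. Book value $20,600.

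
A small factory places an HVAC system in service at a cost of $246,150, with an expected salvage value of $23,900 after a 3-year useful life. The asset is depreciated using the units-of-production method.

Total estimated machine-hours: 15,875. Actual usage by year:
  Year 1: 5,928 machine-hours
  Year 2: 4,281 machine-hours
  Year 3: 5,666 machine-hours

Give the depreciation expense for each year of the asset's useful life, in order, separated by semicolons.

Depreciable base = $246,150 − $23,900 = $222,250.
Rate = $222,250 / 15,875 machine-hours = $14 per machine-hour.
Year 1: 5,928 × $14 = $82,992. Book value $163,158.
Year 2: 4,281 × $14 = $59,934. Book value $103,224.
Year 3: 5,666 × $14 = $79,324. Book value $23,900.

$82,992; $59,934; $79,324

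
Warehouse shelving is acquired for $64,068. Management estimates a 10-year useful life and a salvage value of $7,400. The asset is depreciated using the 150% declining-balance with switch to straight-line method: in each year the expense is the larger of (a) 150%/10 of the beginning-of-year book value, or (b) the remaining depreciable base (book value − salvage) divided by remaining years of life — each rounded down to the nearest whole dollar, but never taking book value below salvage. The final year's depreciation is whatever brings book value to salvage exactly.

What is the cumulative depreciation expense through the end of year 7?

$44,094

Depreciable base = $64,068 − $7,400 = $56,668.
Year 1: DB = ⌊$64,068 × 150%/10⌋ = $9,610; SL = ⌊$56,668/10⌋ = $5,666 → take DB $9,610. Book value $54,458.
Year 2: DB = ⌊$54,458 × 150%/10⌋ = $8,168; SL = ⌊$47,058/9⌋ = $5,228 → take DB $8,168. Book value $46,290.
Year 3: DB = ⌊$46,290 × 150%/10⌋ = $6,943; SL = ⌊$38,890/8⌋ = $4,861 → take DB $6,943. Book value $39,347.
Year 4: DB = ⌊$39,347 × 150%/10⌋ = $5,902; SL = ⌊$31,947/7⌋ = $4,563 → take DB $5,902. Book value $33,445.
Year 5: DB = ⌊$33,445 × 150%/10⌋ = $5,016; SL = ⌊$26,045/6⌋ = $4,340 → take DB $5,016. Book value $28,429.
Year 6: DB = ⌊$28,429 × 150%/10⌋ = $4,264; SL = ⌊$21,029/5⌋ = $4,205 → take DB $4,264. Book value $24,165.
Year 7: DB = ⌊$24,165 × 150%/10⌋ = $3,624; SL = ⌊$16,765/4⌋ = $4,191 → take SL $4,191. Book value $19,974.
Accumulated through year 7 = $64,068 − $19,974 = $44,094.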